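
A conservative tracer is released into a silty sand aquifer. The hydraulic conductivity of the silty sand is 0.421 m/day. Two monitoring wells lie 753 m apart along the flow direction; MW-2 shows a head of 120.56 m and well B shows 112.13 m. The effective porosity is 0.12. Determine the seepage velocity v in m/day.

0.0393

Hydraulic gradient i = (120.56 − 112.13) / 753 = 8.43 / 753 = 0.01120.
Darcy flux q = K · i = 0.4210 × 0.01120 = 0.004713 m/day.
Seepage velocity v = q / n_e = 0.004713 / 0.12 = 0.03928 m/day.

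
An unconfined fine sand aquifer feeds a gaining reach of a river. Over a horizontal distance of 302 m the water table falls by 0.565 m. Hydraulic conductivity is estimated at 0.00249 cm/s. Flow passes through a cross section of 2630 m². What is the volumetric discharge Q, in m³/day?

10.6

Convert K: 0.00249 cm/s × 864 = 2.151 m/day.
Hydraulic gradient i = Δh / L = 0.565 / 302 = 0.001871.
Darcy's law: Q = K · A · i = 2.151 × 2630 × 0.001871 = 10.59 m³/day.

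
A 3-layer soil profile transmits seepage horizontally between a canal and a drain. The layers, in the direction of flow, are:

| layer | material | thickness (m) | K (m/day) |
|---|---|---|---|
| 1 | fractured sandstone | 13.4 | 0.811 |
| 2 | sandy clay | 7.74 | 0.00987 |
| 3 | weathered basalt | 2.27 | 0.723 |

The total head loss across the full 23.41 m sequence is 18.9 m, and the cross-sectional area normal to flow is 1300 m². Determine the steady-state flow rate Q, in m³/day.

30.6

Flow is perpendicular to layering, so the layers act in series and the equivalent K is the thickness-weighted harmonic mean.
Total thickness L = 13.4 + 7.74 + 2.27 = 23.41 m.
Σ(b_i/K_i) = 13.4/0.811 + 7.74/0.00987 + 2.27/0.723 = 803.9 d.
K_eq = L / Σ(b_i/K_i) = 23.41 / 803.9 = 0.02912 m/day.
Q = K_eq · A · (Δh/L) = 0.02912 × 1300 × (18.9/23.41) = 30.57 m³/day.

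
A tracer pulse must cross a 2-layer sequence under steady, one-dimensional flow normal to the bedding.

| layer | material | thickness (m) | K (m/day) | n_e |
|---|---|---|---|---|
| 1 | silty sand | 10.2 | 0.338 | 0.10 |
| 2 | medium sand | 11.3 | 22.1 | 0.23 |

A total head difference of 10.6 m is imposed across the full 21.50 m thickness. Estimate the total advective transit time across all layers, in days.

10.5

With flow normal to the layers, continuity requires the same specific discharge q through every layer.
Σ(b_i/K_i) = 10.2/0.338 + 11.3/22.1 = 30.69 d.
q = Δh / Σ(b_i/K_i) = 10.6 / 30.69 = 0.3454 m/day.
In each layer the seepage velocity is v_i = q/n_i, so the layer transit time is t_i = b_i·n_i / q:
  layer 1 (silty sand): t_1 = 10.2 × 0.10 / 0.3454 = 2.953 d
  layer 2 (medium sand): t_2 = 11.3 × 0.23 / 0.3454 = 7.525 d
Total t = Σ t_i = 10.48 days.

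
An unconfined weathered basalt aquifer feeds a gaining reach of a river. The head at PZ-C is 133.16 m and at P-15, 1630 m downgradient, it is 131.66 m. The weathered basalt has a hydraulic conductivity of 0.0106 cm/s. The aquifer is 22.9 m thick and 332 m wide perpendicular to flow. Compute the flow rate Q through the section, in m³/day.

64.1

Convert K: 0.0106 cm/s × 864 = 9.158 m/day.
Cross-sectional area A = 332 × 22.9 = 7603 m².
Hydraulic gradient i = (133.16 − 131.66) / 1630 = 1.5 / 1630 = 0.0009202.
Darcy's law: Q = K · A · i = 9.158 × 7603 × 0.0009202 = 64.08 m³/day.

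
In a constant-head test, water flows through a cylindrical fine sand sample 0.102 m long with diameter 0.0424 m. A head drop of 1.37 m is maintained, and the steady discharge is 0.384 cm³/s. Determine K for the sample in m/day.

1.75

Cross-sectional area A = π·(d/2)² = π × (0.0424/2)² = 0.001412 m².
Convert discharge: 0.384 cm³/s = 3.840e-07 m³/s.
Darcy's law rearranged: K = Q·L / (A·Δh) = 3.840e-07 × 0.102 / (0.001412 × 1.37) = 2.025e-05 m/s = 1.749 m/day.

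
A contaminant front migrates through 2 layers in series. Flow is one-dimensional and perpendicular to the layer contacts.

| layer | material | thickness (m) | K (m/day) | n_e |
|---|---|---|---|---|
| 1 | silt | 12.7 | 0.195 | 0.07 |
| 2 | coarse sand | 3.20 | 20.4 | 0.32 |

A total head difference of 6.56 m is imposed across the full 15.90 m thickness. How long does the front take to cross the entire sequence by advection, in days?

With flow normal to the layers, continuity requires the same specific discharge q through every layer.
Σ(b_i/K_i) = 12.7/0.195 + 3.20/20.4 = 65.29 d.
q = Δh / Σ(b_i/K_i) = 6.56 / 65.29 = 0.1005 m/day.
In each layer the seepage velocity is v_i = q/n_i, so the layer transit time is t_i = b_i·n_i / q:
  layer 1 (silt): t_1 = 12.7 × 0.07 / 0.1005 = 8.847 d
  layer 2 (coarse sand): t_2 = 3.20 × 0.32 / 0.1005 = 10.19 d
Total t = Σ t_i = 19.04 days.

19.0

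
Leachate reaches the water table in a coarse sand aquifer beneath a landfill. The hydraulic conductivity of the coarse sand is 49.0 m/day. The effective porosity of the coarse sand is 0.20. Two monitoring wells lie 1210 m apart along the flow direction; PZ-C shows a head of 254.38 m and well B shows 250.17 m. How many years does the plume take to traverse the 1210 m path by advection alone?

Hydraulic gradient i = (254.38 − 250.17) / 1210 = 4.21 / 1210 = 0.003479.
Darcy flux q = K · i = 49.00 × 0.003479 = 0.1705 m/day.
Seepage velocity v = q / n_e = 0.1705 / 0.20 = 0.8524 m/day.
Travel time t = L / v = 1210 / 0.8524 = 1419 days = 3.886 years.

3.89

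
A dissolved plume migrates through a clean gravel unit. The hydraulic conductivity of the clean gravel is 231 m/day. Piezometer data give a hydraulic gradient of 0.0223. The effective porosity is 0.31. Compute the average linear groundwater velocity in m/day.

16.6

Hydraulic gradient i = 0.0223.
Darcy flux q = K · i = 231.0 × 0.02230 = 5.151 m/day.
Seepage velocity v = q / n_e = 5.151 / 0.31 = 16.62 m/day.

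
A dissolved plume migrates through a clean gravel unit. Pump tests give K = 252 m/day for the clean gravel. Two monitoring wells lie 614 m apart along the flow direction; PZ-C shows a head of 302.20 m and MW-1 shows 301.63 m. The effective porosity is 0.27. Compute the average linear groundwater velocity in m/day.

Hydraulic gradient i = (302.20 − 301.63) / 614 = 0.57 / 614 = 0.0009283.
Darcy flux q = K · i = 252.0 × 0.0009283 = 0.2339 m/day.
Seepage velocity v = q / n_e = 0.2339 / 0.27 = 0.8664 m/day.

0.866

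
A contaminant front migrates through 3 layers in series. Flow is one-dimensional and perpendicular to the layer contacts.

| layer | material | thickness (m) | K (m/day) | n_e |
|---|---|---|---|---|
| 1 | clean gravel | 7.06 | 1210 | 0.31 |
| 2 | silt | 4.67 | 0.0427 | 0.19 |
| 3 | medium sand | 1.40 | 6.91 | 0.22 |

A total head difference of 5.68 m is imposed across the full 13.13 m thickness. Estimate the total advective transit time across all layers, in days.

65.3

With flow normal to the layers, continuity requires the same specific discharge q through every layer.
Σ(b_i/K_i) = 7.06/1210 + 4.67/0.0427 + 1.40/6.91 = 109.6 d.
q = Δh / Σ(b_i/K_i) = 5.68 / 109.6 = 0.05184 m/day.
In each layer the seepage velocity is v_i = q/n_i, so the layer transit time is t_i = b_i·n_i / q:
  layer 1 (clean gravel): t_1 = 7.06 × 0.31 / 0.05184 = 42.22 d
  layer 2 (silt): t_2 = 4.67 × 0.19 / 0.05184 = 17.12 d
  layer 3 (medium sand): t_3 = 1.40 × 0.22 / 0.05184 = 5.942 d
Total t = Σ t_i = 65.28 days.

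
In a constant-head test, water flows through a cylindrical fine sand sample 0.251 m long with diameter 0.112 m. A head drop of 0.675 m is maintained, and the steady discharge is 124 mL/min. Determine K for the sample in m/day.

Cross-sectional area A = π·(d/2)² = π × (0.112/2)² = 0.009852 m².
Convert discharge: 124 mL/min = 2.067e-06 m³/s.
Darcy's law rearranged: K = Q·L / (A·Δh) = 2.067e-06 × 0.251 / (0.009852 × 0.675) = 7.800e-05 m/s = 6.740 m/day.

6.74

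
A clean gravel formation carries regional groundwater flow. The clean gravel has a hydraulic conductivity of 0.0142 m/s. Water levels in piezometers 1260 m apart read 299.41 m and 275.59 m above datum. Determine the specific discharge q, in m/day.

23.2

Convert K: 0.0142 m/s × 86400 = 1227 m/day.
Hydraulic gradient i = (299.41 − 275.59) / 1260 = 23.82 / 1260 = 0.01890.
Specific discharge q = K · i = 1227 × 0.01890 = 23.19 m/day.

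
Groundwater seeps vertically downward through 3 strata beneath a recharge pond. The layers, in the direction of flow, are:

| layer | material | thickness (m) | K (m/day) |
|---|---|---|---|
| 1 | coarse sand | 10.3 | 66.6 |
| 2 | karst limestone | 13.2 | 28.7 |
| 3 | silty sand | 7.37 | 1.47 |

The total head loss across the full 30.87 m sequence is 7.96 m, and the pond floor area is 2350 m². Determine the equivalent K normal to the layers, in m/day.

Flow is perpendicular to layering, so the layers act in series and the equivalent K is the thickness-weighted harmonic mean.
Total thickness L = 10.3 + 13.2 + 7.37 = 30.87 m.
Σ(b_i/K_i) = 10.3/66.6 + 13.2/28.7 + 7.37/1.47 = 5.628 d.
K_eq = L / Σ(b_i/K_i) = 30.87 / 5.628 = 5.485 m/day.

5.48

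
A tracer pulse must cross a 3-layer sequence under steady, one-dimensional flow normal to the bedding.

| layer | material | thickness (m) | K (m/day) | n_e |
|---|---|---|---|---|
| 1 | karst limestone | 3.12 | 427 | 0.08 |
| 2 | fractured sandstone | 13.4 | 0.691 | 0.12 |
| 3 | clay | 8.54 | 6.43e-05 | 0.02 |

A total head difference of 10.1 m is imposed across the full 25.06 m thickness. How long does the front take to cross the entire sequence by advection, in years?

With flow normal to the layers, continuity requires the same specific discharge q through every layer.
Σ(b_i/K_i) = 3.12/427 + 13.4/0.691 + 8.54/6.43e-05 = 1.328e+05 d.
q = Δh / Σ(b_i/K_i) = 10.1 / 1.328e+05 = 7.603e-05 m/day.
In each layer the seepage velocity is v_i = q/n_i, so the layer transit time is t_i = b_i·n_i / q:
  layer 1 (karst limestone): t_1 = 3.12 × 0.08 / 7.603e-05 = 3283 d
  layer 2 (fractured sandstone): t_2 = 13.4 × 0.12 / 7.603e-05 = 21148 d
  layer 3 (clay): t_3 = 8.54 × 0.02 / 7.603e-05 = 2246 d
Total t = Σ t_i = 26677 days = 73.04 years.

73.0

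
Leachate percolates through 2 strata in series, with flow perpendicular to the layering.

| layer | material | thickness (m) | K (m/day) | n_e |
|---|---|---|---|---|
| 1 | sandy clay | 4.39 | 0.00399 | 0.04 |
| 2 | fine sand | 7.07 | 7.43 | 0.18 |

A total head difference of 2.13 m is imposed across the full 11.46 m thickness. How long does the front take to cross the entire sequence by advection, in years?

2.05

With flow normal to the layers, continuity requires the same specific discharge q through every layer.
Σ(b_i/K_i) = 4.39/0.00399 + 7.07/7.43 = 1101 d.
q = Δh / Σ(b_i/K_i) = 2.13 / 1101 = 0.001934 m/day.
In each layer the seepage velocity is v_i = q/n_i, so the layer transit time is t_i = b_i·n_i / q:
  layer 1 (sandy clay): t_1 = 4.39 × 0.04 / 0.001934 = 90.78 d
  layer 2 (fine sand): t_2 = 7.07 × 0.18 / 0.001934 = 657.9 d
Total t = Σ t_i = 748.7 days = 2.050 years.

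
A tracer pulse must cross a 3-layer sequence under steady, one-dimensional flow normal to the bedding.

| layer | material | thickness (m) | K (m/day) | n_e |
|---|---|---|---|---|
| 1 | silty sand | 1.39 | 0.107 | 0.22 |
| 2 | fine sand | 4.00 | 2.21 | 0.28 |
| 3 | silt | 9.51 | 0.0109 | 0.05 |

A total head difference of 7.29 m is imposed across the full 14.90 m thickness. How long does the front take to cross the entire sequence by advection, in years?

With flow normal to the layers, continuity requires the same specific discharge q through every layer.
Σ(b_i/K_i) = 1.39/0.107 + 4.00/2.21 + 9.51/0.0109 = 887.3 d.
q = Δh / Σ(b_i/K_i) = 7.29 / 887.3 = 0.008216 m/day.
In each layer the seepage velocity is v_i = q/n_i, so the layer transit time is t_i = b_i·n_i / q:
  layer 1 (silty sand): t_1 = 1.39 × 0.22 / 0.008216 = 37.22 d
  layer 2 (fine sand): t_2 = 4.00 × 0.28 / 0.008216 = 136.3 d
  layer 3 (silt): t_3 = 9.51 × 0.05 / 0.008216 = 57.87 d
Total t = Σ t_i = 231.4 days = 0.6336 years.

0.634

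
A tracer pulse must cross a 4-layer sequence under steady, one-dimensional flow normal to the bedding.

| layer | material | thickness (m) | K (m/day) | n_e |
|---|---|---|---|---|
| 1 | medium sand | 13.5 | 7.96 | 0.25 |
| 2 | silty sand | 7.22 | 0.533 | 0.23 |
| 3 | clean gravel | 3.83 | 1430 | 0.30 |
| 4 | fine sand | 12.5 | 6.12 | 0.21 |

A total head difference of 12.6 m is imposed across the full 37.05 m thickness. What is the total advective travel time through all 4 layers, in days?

12.1

With flow normal to the layers, continuity requires the same specific discharge q through every layer.
Σ(b_i/K_i) = 13.5/7.96 + 7.22/0.533 + 3.83/1430 + 12.5/6.12 = 17.29 d.
q = Δh / Σ(b_i/K_i) = 12.6 / 17.29 = 0.7289 m/day.
In each layer the seepage velocity is v_i = q/n_i, so the layer transit time is t_i = b_i·n_i / q:
  layer 1 (medium sand): t_1 = 13.5 × 0.25 / 0.7289 = 4.630 d
  layer 2 (silty sand): t_2 = 7.22 × 0.23 / 0.7289 = 2.278 d
  layer 3 (clean gravel): t_3 = 3.83 × 0.30 / 0.7289 = 1.576 d
  layer 4 (fine sand): t_4 = 12.5 × 0.21 / 0.7289 = 3.601 d
Total t = Σ t_i = 12.09 days.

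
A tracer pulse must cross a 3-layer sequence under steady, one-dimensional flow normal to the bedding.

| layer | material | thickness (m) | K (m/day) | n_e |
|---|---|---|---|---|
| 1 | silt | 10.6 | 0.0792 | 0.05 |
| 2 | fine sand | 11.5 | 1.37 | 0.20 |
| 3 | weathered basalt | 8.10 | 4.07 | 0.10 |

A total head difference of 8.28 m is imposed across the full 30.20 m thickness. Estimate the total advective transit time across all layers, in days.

63.4

With flow normal to the layers, continuity requires the same specific discharge q through every layer.
Σ(b_i/K_i) = 10.6/0.0792 + 11.5/1.37 + 8.10/4.07 = 144.2 d.
q = Δh / Σ(b_i/K_i) = 8.28 / 144.2 = 0.05741 m/day.
In each layer the seepage velocity is v_i = q/n_i, so the layer transit time is t_i = b_i·n_i / q:
  layer 1 (silt): t_1 = 10.6 × 0.05 / 0.05741 = 9.232 d
  layer 2 (fine sand): t_2 = 11.5 × 0.20 / 0.05741 = 40.06 d
  layer 3 (weathered basalt): t_3 = 8.10 × 0.10 / 0.05741 = 14.11 d
Total t = Σ t_i = 63.40 days.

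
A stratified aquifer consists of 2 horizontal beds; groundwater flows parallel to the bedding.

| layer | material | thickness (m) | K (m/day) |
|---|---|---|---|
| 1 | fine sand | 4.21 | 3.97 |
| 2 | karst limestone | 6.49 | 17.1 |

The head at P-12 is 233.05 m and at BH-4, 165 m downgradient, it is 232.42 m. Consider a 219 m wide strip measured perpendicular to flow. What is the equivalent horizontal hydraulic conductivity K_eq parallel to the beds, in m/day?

Flow is parallel to layering, so each bed carries its own Darcy discharge and the transmissivities add.
Σ(K_i·b_i) = 3.97×4.21 + 17.1×6.49 = 127.7 m²/day.
Total thickness b = 10.70 m, so K_eq = Σ(K_i·b_i)/b = 11.93 m/day.

11.9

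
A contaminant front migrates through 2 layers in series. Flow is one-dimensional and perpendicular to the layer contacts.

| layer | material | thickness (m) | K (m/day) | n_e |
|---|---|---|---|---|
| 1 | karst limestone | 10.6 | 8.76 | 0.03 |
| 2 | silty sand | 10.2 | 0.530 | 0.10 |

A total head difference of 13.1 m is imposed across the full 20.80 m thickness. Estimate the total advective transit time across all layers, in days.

With flow normal to the layers, continuity requires the same specific discharge q through every layer.
Σ(b_i/K_i) = 10.6/8.76 + 10.2/0.530 = 20.46 d.
q = Δh / Σ(b_i/K_i) = 13.1 / 20.46 = 0.6404 m/day.
In each layer the seepage velocity is v_i = q/n_i, so the layer transit time is t_i = b_i·n_i / q:
  layer 1 (karst limestone): t_1 = 10.6 × 0.03 / 0.6404 = 0.4965 d
  layer 2 (silty sand): t_2 = 10.2 × 0.10 / 0.6404 = 1.593 d
Total t = Σ t_i = 2.089 days.

2.09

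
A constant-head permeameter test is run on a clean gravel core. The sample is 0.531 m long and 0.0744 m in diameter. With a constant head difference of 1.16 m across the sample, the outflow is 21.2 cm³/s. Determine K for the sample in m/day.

Cross-sectional area A = π·(d/2)² = π × (0.0744/2)² = 0.004347 m².
Convert discharge: 21.2 cm³/s = 2.120e-05 m³/s.
Darcy's law rearranged: K = Q·L / (A·Δh) = 2.120e-05 × 0.531 / (0.004347 × 1.16) = 0.002232 m/s = 192.9 m/day.

193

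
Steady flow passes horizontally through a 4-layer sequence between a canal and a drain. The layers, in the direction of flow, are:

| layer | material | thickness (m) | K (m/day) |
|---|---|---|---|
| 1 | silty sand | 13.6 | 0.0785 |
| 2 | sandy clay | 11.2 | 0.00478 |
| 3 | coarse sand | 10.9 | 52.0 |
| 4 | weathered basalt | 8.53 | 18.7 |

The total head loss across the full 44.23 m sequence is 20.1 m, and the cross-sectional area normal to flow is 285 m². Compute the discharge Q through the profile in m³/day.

Flow is perpendicular to layering, so the layers act in series and the equivalent K is the thickness-weighted harmonic mean.
Total thickness L = 13.6 + 11.2 + 10.9 + 8.53 = 44.23 m.
Σ(b_i/K_i) = 13.6/0.0785 + 11.2/0.00478 + 10.9/52.0 + 8.53/18.7 = 2517 d.
K_eq = L / Σ(b_i/K_i) = 44.23 / 2517 = 0.01757 m/day.
Q = K_eq · A · (Δh/L) = 0.01757 × 285 × (20.1/44.23) = 2.276 m³/day.

2.28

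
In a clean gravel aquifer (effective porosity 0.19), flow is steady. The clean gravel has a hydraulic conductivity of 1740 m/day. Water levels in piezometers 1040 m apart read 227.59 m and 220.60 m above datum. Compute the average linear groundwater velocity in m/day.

61.6

Hydraulic gradient i = (227.59 − 220.60) / 1040 = 6.99 / 1040 = 0.006721.
Darcy flux q = K · i = 1740 × 0.006721 = 11.69 m/day.
Seepage velocity v = q / n_e = 11.69 / 0.19 = 61.55 m/day.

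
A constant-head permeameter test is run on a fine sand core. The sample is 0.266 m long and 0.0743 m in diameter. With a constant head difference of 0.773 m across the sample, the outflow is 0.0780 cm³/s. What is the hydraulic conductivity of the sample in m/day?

0.535

Cross-sectional area A = π·(d/2)² = π × (0.0743/2)² = 0.004336 m².
Convert discharge: 0.0780 cm³/s = 7.800e-08 m³/s.
Darcy's law rearranged: K = Q·L / (A·Δh) = 7.800e-08 × 0.266 / (0.004336 × 0.773) = 6.191e-06 m/s = 0.5349 m/day.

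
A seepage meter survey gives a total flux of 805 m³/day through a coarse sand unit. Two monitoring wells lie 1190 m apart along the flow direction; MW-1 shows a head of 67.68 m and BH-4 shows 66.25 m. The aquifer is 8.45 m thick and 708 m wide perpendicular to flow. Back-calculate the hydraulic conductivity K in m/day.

Cross-sectional area A = 708 × 8.45 = 5983 m².
Hydraulic gradient i = (67.68 − 66.25) / 1190 = 1.43 / 1190 = 0.001202.
From Q = K·A·i, K = Q / (A·i) = 805 / (5983 × 0.001202) = 112.0 m/day.

112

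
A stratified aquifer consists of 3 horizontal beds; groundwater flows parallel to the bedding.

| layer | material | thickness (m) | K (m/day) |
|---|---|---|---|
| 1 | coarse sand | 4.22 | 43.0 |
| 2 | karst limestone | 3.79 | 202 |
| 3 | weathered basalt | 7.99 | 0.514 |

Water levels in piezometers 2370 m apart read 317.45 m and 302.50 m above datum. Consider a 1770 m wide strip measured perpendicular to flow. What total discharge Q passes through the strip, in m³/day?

Flow is parallel to layering, so each bed carries its own Darcy discharge and the transmissivities add.
Σ(K_i·b_i) = 43.0×4.22 + 202×3.79 + 0.514×7.99 = 951.1 m²/day.
Hydraulic gradient i = (317.45 − 302.50) / 2370 = 14.95 / 2370 = 0.006308.
Q = Σ(K_i·b_i) · W · i = 951.1 × 1770 × 0.006308 = 10620 m³/day.

10600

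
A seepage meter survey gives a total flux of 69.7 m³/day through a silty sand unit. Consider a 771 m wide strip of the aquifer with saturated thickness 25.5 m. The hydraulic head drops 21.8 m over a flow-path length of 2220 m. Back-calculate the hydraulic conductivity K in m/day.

Cross-sectional area A = 771 × 25.5 = 19660 m².
Hydraulic gradient i = Δh / L = 21.8 / 2220 = 0.009820.
From Q = K·A·i, K = Q / (A·i) = 69.7 / (19660 × 0.009820) = 0.3610 m/day.

0.361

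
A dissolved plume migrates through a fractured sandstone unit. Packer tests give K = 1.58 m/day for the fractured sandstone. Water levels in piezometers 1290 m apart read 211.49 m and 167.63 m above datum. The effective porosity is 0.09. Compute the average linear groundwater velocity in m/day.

0.597

Hydraulic gradient i = (211.49 − 167.63) / 1290 = 43.86 / 1290 = 0.03400.
Darcy flux q = K · i = 1.580 × 0.03400 = 0.05372 m/day.
Seepage velocity v = q / n_e = 0.05372 / 0.09 = 0.5969 m/day.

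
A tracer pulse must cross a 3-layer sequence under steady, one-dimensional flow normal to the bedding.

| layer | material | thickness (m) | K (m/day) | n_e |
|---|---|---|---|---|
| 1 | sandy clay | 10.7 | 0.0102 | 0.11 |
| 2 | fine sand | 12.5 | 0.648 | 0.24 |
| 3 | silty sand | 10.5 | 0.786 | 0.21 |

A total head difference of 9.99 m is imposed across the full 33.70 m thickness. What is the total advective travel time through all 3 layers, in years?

1.89

With flow normal to the layers, continuity requires the same specific discharge q through every layer.
Σ(b_i/K_i) = 10.7/0.0102 + 12.5/0.648 + 10.5/0.786 = 1082 d.
q = Δh / Σ(b_i/K_i) = 9.99 / 1082 = 0.009236 m/day.
In each layer the seepage velocity is v_i = q/n_i, so the layer transit time is t_i = b_i·n_i / q:
  layer 1 (sandy clay): t_1 = 10.7 × 0.11 / 0.009236 = 127.4 d
  layer 2 (fine sand): t_2 = 12.5 × 0.24 / 0.009236 = 324.8 d
  layer 3 (silty sand): t_3 = 10.5 × 0.21 / 0.009236 = 238.7 d
Total t = Σ t_i = 691.0 days = 1.892 years.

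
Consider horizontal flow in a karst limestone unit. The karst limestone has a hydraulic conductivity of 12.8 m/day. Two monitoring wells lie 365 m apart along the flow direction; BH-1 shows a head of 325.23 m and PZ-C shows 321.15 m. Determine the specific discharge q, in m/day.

Hydraulic gradient i = (325.23 − 321.15) / 365 = 4.08 / 365 = 0.01118.
Specific discharge q = K · i = 12.80 × 0.01118 = 0.1431 m/day.

0.143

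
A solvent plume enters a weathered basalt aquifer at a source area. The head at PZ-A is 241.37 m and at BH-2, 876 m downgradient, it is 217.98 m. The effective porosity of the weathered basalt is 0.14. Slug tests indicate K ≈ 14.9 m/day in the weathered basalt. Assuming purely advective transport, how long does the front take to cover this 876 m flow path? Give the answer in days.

308

Hydraulic gradient i = (241.37 − 217.98) / 876 = 23.39 / 876 = 0.02670.
Darcy flux q = K · i = 14.90 × 0.02670 = 0.3978 m/day.
Seepage velocity v = q / n_e = 0.3978 / 0.14 = 2.842 m/day.
Travel time t = L / v = 876 / 2.842 = 308.3 days.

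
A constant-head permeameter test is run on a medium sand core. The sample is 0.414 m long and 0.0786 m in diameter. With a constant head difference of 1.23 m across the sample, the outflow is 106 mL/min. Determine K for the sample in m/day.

10.6

Cross-sectional area A = π·(d/2)² = π × (0.0786/2)² = 0.004852 m².
Convert discharge: 106 mL/min = 1.767e-06 m³/s.
Darcy's law rearranged: K = Q·L / (A·Δh) = 1.767e-06 × 0.414 / (0.004852 × 1.23) = 0.0001226 m/s = 10.59 m/day.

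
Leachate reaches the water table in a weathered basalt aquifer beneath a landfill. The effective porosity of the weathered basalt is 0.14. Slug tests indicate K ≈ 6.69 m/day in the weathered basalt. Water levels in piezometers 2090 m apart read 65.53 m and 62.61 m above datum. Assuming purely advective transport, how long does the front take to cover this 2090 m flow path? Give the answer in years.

Hydraulic gradient i = (65.53 − 62.61) / 2090 = 2.92 / 2090 = 0.001397.
Darcy flux q = K · i = 6.690 × 0.001397 = 0.009347 m/day.
Seepage velocity v = q / n_e = 0.009347 / 0.14 = 0.06676 m/day.
Travel time t = L / v = 2090 / 0.06676 = 31305 days = 85.71 years.

85.7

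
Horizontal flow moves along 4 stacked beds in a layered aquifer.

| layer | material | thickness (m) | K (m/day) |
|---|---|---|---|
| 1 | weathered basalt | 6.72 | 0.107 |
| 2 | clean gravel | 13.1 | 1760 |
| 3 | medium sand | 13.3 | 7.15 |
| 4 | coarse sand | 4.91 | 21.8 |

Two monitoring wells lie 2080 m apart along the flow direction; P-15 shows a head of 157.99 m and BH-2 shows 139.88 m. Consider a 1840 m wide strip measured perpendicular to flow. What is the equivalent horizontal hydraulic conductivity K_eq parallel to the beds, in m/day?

Flow is parallel to layering, so each bed carries its own Darcy discharge and the transmissivities add.
Σ(K_i·b_i) = 0.107×6.72 + 1760×13.1 + 7.15×13.3 + 21.8×4.91 = 23259 m²/day.
Total thickness b = 38.03 m, so K_eq = Σ(K_i·b_i)/b = 611.6 m/day.

612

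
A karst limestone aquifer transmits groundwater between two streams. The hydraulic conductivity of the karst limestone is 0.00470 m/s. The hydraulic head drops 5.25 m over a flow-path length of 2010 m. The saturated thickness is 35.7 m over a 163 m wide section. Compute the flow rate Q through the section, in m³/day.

Convert K: 0.00470 m/s × 86400 = 406.1 m/day.
Cross-sectional area A = 163 × 35.7 = 5819 m².
Hydraulic gradient i = Δh / L = 5.25 / 2010 = 0.002612.
Darcy's law: Q = K · A · i = 406.1 × 5819 × 0.002612 = 6172 m³/day.

6170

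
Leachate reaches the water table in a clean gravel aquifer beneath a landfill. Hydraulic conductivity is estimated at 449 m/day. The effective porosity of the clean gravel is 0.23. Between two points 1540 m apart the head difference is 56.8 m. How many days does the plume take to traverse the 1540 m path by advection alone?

21.4

Hydraulic gradient i = Δh / L = 56.8 / 1540 = 0.03688.
Darcy flux q = K · i = 449.0 × 0.03688 = 16.56 m/day.
Seepage velocity v = q / n_e = 16.56 / 0.23 = 72.00 m/day.
Travel time t = L / v = 1540 / 72.00 = 21.39 days.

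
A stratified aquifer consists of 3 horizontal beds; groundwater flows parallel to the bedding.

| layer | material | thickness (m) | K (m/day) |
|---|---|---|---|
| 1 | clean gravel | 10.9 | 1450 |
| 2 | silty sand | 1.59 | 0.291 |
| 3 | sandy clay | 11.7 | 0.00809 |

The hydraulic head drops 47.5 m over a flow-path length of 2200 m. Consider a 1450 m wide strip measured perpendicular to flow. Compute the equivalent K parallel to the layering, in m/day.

Flow is parallel to layering, so each bed carries its own Darcy discharge and the transmissivities add.
Σ(K_i·b_i) = 1450×10.9 + 0.291×1.59 + 0.00809×11.7 = 15806 m²/day.
Total thickness b = 24.19 m, so K_eq = Σ(K_i·b_i)/b = 653.4 m/day.

653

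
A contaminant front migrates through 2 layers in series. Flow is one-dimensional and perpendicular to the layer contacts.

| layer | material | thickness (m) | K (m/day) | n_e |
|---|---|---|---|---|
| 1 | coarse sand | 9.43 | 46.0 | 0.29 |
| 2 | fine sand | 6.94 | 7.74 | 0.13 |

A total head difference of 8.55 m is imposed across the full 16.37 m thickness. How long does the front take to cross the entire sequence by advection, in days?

With flow normal to the layers, continuity requires the same specific discharge q through every layer.
Σ(b_i/K_i) = 9.43/46.0 + 6.94/7.74 = 1.102 d.
q = Δh / Σ(b_i/K_i) = 8.55 / 1.102 = 7.761 m/day.
In each layer the seepage velocity is v_i = q/n_i, so the layer transit time is t_i = b_i·n_i / q:
  layer 1 (coarse sand): t_1 = 9.43 × 0.29 / 7.761 = 0.3524 d
  layer 2 (fine sand): t_2 = 6.94 × 0.13 / 7.761 = 0.1162 d
Total t = Σ t_i = 0.4686 days.

0.469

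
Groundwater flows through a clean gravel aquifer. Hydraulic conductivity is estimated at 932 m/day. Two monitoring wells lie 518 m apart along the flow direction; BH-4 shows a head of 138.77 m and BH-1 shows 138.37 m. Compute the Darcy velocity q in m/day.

Hydraulic gradient i = (138.77 − 138.37) / 518 = 0.4 / 518 = 0.0007722.
Specific discharge q = K · i = 932.0 × 0.0007722 = 0.7197 m/day.

0.720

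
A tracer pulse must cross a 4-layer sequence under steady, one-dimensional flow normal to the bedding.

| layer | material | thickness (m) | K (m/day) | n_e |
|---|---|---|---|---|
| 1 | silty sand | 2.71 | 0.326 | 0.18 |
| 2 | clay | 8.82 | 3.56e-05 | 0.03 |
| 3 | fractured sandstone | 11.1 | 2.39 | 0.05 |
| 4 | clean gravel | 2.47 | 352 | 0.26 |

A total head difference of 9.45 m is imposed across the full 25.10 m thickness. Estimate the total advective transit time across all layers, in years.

With flow normal to the layers, continuity requires the same specific discharge q through every layer.
Σ(b_i/K_i) = 2.71/0.326 + 8.82/3.56e-05 + 11.1/2.39 + 2.47/352 = 2.478e+05 d.
q = Δh / Σ(b_i/K_i) = 9.45 / 2.478e+05 = 3.814e-05 m/day.
In each layer the seepage velocity is v_i = q/n_i, so the layer transit time is t_i = b_i·n_i / q:
  layer 1 (silty sand): t_1 = 2.71 × 0.18 / 3.814e-05 = 12789 d
  layer 2 (clay): t_2 = 8.82 × 0.03 / 3.814e-05 = 6937 d
  layer 3 (fractured sandstone): t_3 = 11.1 × 0.05 / 3.814e-05 = 14551 d
  layer 4 (clean gravel): t_4 = 2.47 × 0.26 / 3.814e-05 = 16838 d
Total t = Σ t_i = 51116 days = 139.9 years.

140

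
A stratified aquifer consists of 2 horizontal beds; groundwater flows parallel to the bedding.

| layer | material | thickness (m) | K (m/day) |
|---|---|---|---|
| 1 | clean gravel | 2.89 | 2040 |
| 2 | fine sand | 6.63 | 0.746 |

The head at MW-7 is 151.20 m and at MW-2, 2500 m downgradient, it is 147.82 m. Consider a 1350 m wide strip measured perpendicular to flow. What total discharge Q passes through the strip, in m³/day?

Flow is parallel to layering, so each bed carries its own Darcy discharge and the transmissivities add.
Σ(K_i·b_i) = 2040×2.89 + 0.746×6.63 = 5901 m²/day.
Hydraulic gradient i = (151.20 − 147.82) / 2500 = 3.38 / 2500 = 0.001352.
Q = Σ(K_i·b_i) · W · i = 5901 × 1350 × 0.001352 = 10770 m³/day.

10800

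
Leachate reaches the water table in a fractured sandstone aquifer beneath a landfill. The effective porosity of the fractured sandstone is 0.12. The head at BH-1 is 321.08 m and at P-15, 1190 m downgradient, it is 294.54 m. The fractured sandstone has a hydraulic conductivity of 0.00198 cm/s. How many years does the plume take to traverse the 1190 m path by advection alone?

10.2

Convert K: 0.00198 cm/s × 864 = 1.711 m/day.
Hydraulic gradient i = (321.08 − 294.54) / 1190 = 26.54 / 1190 = 0.02230.
Darcy flux q = K · i = 1.711 × 0.02230 = 0.03815 m/day.
Seepage velocity v = q / n_e = 0.03815 / 0.12 = 0.3179 m/day.
Travel time t = L / v = 1190 / 0.3179 = 3743 days = 10.25 years.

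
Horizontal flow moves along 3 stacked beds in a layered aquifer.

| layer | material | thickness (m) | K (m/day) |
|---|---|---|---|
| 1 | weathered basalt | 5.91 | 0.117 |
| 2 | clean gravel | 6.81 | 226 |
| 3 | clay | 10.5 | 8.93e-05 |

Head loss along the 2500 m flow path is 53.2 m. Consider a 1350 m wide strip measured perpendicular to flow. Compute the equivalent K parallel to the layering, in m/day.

Flow is parallel to layering, so each bed carries its own Darcy discharge and the transmissivities add.
Σ(K_i·b_i) = 0.117×5.91 + 226×6.81 + 8.93e-05×10.5 = 1540 m²/day.
Total thickness b = 23.22 m, so K_eq = Σ(K_i·b_i)/b = 66.31 m/day.

66.3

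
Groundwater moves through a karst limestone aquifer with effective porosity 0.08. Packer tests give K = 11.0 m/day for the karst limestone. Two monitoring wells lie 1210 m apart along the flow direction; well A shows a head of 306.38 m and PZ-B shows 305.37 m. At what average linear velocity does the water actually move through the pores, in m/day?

Hydraulic gradient i = (306.38 − 305.37) / 1210 = 1.01 / 1210 = 0.0008347.
Darcy flux q = K · i = 11.00 × 0.0008347 = 0.009182 m/day.
Seepage velocity v = q / n_e = 0.009182 / 0.08 = 0.1148 m/day.

0.115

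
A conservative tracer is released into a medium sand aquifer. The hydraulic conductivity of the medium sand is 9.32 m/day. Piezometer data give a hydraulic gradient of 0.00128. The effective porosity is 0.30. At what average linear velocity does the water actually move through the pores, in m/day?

0.0398

Hydraulic gradient i = 0.00128.
Darcy flux q = K · i = 9.320 × 0.001280 = 0.01193 m/day.
Seepage velocity v = q / n_e = 0.01193 / 0.30 = 0.03977 m/day.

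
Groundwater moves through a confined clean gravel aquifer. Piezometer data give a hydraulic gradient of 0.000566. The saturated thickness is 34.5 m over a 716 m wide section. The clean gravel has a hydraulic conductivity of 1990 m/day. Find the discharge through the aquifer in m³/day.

Cross-sectional area A = 716 × 34.5 = 24702 m².
Hydraulic gradient i = 0.000566.
Darcy's law: Q = K · A · i = 1990 × 24702 × 0.0005660 = 27823 m³/day.

27800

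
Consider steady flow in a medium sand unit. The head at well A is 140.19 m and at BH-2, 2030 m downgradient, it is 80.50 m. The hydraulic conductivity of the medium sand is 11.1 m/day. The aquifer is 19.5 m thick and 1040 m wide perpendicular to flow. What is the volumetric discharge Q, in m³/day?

6620

Cross-sectional area A = 1040 × 19.5 = 20280 m².
Hydraulic gradient i = (140.19 − 80.50) / 2030 = 59.69 / 2030 = 0.02940.
Darcy's law: Q = K · A · i = 11.10 × 20280 × 0.02940 = 6619 m³/day.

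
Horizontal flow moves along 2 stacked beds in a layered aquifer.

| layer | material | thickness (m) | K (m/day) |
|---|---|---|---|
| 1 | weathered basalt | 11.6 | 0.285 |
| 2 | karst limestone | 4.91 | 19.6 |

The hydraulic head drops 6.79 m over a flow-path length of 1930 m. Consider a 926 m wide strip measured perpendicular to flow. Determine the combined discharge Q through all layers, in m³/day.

324

Flow is parallel to layering, so each bed carries its own Darcy discharge and the transmissivities add.
Σ(K_i·b_i) = 0.285×11.6 + 19.6×4.91 = 99.54 m²/day.
Hydraulic gradient i = Δh / L = 6.79 / 1930 = 0.003518.
Q = Σ(K_i·b_i) · W · i = 99.54 × 926 × 0.003518 = 324.3 m³/day.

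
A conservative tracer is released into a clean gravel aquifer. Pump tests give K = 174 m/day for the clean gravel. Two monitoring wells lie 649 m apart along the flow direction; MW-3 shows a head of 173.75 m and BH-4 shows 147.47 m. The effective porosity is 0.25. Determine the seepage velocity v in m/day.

Hydraulic gradient i = (173.75 − 147.47) / 649 = 26.28 / 649 = 0.04049.
Darcy flux q = K · i = 174.0 × 0.04049 = 7.046 m/day.
Seepage velocity v = q / n_e = 7.046 / 0.25 = 28.18 m/day.

28.2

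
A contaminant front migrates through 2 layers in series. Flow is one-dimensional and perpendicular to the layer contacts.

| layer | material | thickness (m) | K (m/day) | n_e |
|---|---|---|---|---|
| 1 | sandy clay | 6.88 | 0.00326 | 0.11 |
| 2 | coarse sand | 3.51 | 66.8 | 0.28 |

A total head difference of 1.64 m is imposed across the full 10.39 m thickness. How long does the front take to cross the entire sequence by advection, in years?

6.13

With flow normal to the layers, continuity requires the same specific discharge q through every layer.
Σ(b_i/K_i) = 6.88/0.00326 + 3.51/66.8 = 2110 d.
q = Δh / Σ(b_i/K_i) = 1.64 / 2110 = 0.0007771 m/day.
In each layer the seepage velocity is v_i = q/n_i, so the layer transit time is t_i = b_i·n_i / q:
  layer 1 (sandy clay): t_1 = 6.88 × 0.11 / 0.0007771 = 973.9 d
  layer 2 (coarse sand): t_2 = 3.51 × 0.28 / 0.0007771 = 1265 d
Total t = Σ t_i = 2239 days = 6.129 years.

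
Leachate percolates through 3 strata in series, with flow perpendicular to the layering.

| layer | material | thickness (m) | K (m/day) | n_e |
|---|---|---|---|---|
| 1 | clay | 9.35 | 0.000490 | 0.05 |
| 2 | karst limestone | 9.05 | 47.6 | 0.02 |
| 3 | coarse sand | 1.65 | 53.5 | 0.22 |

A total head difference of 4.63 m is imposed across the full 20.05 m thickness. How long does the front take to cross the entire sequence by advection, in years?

With flow normal to the layers, continuity requires the same specific discharge q through every layer.
Σ(b_i/K_i) = 9.35/0.000490 + 9.05/47.6 + 1.65/53.5 = 19082 d.
q = Δh / Σ(b_i/K_i) = 4.63 / 19082 = 0.0002426 m/day.
In each layer the seepage velocity is v_i = q/n_i, so the layer transit time is t_i = b_i·n_i / q:
  layer 1 (clay): t_1 = 9.35 × 0.05 / 0.0002426 = 1927 d
  layer 2 (karst limestone): t_2 = 9.05 × 0.02 / 0.0002426 = 746.0 d
  layer 3 (coarse sand): t_3 = 1.65 × 0.22 / 0.0002426 = 1496 d
Total t = Σ t_i = 4169 days = 11.41 years.

11.4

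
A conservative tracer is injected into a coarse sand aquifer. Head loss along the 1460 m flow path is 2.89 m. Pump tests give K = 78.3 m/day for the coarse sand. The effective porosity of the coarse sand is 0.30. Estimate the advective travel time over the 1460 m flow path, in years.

Hydraulic gradient i = Δh / L = 2.89 / 1460 = 0.001979.
Darcy flux q = K · i = 78.30 × 0.001979 = 0.1550 m/day.
Seepage velocity v = q / n_e = 0.1550 / 0.30 = 0.5166 m/day.
Travel time t = L / v = 1460 / 0.5166 = 2826 days = 7.737 years.

7.74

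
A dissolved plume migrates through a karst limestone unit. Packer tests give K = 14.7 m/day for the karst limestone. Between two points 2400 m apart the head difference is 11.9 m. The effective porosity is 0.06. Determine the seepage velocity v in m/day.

1.21

Hydraulic gradient i = Δh / L = 11.9 / 2400 = 0.004958.
Darcy flux q = K · i = 14.70 × 0.004958 = 0.07289 m/day.
Seepage velocity v = q / n_e = 0.07289 / 0.06 = 1.215 m/day.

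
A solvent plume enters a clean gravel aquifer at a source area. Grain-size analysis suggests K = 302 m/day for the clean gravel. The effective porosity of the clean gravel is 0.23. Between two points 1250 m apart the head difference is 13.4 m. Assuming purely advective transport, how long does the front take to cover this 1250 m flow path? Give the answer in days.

Hydraulic gradient i = Δh / L = 13.4 / 1250 = 0.01072.
Darcy flux q = K · i = 302.0 × 0.01072 = 3.237 m/day.
Seepage velocity v = q / n_e = 3.237 / 0.23 = 14.08 m/day.
Travel time t = L / v = 1250 / 14.08 = 88.80 days.

88.8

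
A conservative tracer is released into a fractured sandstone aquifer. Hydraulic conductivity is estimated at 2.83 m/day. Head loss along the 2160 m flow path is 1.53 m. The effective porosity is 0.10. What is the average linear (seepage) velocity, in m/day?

0.0200

Hydraulic gradient i = Δh / L = 1.53 / 2160 = 0.0007083.
Darcy flux q = K · i = 2.830 × 0.0007083 = 0.002005 m/day.
Seepage velocity v = q / n_e = 0.002005 / 0.10 = 0.02005 m/day.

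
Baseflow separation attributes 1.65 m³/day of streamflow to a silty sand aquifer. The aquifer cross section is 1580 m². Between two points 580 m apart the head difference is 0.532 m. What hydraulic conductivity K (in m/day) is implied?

1.14

Hydraulic gradient i = Δh / L = 0.532 / 580 = 0.0009172.
From Q = K·A·i, K = Q / (A·i) = 1.65 / (1580 × 0.0009172) = 1.139 m/day.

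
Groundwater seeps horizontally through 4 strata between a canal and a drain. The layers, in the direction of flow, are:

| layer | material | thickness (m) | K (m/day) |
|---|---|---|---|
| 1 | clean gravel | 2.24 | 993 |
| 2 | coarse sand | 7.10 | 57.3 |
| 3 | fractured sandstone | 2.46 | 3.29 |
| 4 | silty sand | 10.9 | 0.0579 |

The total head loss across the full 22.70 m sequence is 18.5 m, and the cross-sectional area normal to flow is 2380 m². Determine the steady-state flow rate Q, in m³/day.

Flow is perpendicular to layering, so the layers act in series and the equivalent K is the thickness-weighted harmonic mean.
Total thickness L = 2.24 + 7.10 + 2.46 + 10.9 = 22.70 m.
Σ(b_i/K_i) = 2.24/993 + 7.10/57.3 + 2.46/3.29 + 10.9/0.0579 = 189.1 d.
K_eq = L / Σ(b_i/K_i) = 22.70 / 189.1 = 0.1200 m/day.
Q = K_eq · A · (Δh/L) = 0.1200 × 2380 × (18.5/22.70) = 232.8 m³/day.

233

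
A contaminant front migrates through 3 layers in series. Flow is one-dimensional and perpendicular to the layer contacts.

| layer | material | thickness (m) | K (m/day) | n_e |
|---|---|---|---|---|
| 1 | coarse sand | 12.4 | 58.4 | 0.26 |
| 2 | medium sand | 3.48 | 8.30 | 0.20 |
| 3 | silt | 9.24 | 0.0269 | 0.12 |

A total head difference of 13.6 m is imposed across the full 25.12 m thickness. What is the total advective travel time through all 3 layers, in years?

With flow normal to the layers, continuity requires the same specific discharge q through every layer.
Σ(b_i/K_i) = 12.4/58.4 + 3.48/8.30 + 9.24/0.0269 = 344.1 d.
q = Δh / Σ(b_i/K_i) = 13.6 / 344.1 = 0.03952 m/day.
In each layer the seepage velocity is v_i = q/n_i, so the layer transit time is t_i = b_i·n_i / q:
  layer 1 (coarse sand): t_1 = 12.4 × 0.26 / 0.03952 = 81.58 d
  layer 2 (medium sand): t_2 = 3.48 × 0.20 / 0.03952 = 17.61 d
  layer 3 (silt): t_3 = 9.24 × 0.12 / 0.03952 = 28.06 d
Total t = Σ t_i = 127.2 days = 0.3484 years.

0.348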